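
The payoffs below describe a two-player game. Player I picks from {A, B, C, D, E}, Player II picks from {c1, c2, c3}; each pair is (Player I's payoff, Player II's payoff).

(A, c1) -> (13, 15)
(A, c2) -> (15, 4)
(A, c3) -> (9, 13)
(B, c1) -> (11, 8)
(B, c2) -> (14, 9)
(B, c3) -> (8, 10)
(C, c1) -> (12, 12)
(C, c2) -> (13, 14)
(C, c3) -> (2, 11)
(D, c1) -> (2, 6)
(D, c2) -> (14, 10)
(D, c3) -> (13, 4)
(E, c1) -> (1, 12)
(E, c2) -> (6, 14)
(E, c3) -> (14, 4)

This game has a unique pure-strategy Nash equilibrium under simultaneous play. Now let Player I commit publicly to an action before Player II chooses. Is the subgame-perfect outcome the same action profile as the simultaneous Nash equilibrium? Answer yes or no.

Work backward from Player II's decision.
- A → Player II plays c1 (best of 15, 4, 13); Player I gets 13.
- B → Player II plays c3 (best of 8, 9, 10); Player I gets 8.
- C → Player II plays c2 (best of 12, 14, 11); Player I gets 13.
- D → Player II plays c2 (best of 6, 10, 4); Player I gets 14.
- E → Player II plays c2 (best of 12, 14, 4); Player I gets 6.
Maximizing over 13, 8, 13, 14, 6, Player I chooses D. Subgame-perfect outcome: (D, c2) with payoffs (14, 10).
For the simultaneous game, intersect best replies.
Player I's best replies: c1→A; c2→A; c3→E.
Player II's best replies: A→c1; B→c3; C→c2; D→c2; E→c2.
The unique mutual best reply is (A, c1), giving (13, 15).
Sequential outcome (D, c2) differs from the Nash profile (A, c1).

no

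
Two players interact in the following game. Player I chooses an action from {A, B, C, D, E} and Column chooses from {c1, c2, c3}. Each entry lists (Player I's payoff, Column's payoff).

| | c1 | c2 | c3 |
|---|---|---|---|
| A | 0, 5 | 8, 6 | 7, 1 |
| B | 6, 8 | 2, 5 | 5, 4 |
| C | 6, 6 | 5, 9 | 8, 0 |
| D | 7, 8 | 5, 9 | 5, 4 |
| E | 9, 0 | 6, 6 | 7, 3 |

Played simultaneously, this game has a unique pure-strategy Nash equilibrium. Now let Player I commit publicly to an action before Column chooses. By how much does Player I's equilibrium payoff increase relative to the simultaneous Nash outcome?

0

Column best-responds to each possible Player I move:
- A: BR = c2, leader payoff 8.
- B: BR = c1, leader payoff 6.
- C: BR = c2, leader payoff 5.
- D: BR = c2, leader payoff 5.
- E: BR = c2, leader payoff 6.
Maximizing over 8, 6, 5, 5, 6, Player I chooses A. Subgame-perfect outcome: (A, c2) with payoffs (8, 6).
Under simultaneous play:
Player I's best replies: c1→E; c2→A; c3→C.
Column's best replies: A→c2; B→c1; C→c2; D→c2; E→c2.
Only (A, c2) has each player best-responding; Nash payoffs (8, 6).
Player I's commitment gain: 8 − 8 = 0.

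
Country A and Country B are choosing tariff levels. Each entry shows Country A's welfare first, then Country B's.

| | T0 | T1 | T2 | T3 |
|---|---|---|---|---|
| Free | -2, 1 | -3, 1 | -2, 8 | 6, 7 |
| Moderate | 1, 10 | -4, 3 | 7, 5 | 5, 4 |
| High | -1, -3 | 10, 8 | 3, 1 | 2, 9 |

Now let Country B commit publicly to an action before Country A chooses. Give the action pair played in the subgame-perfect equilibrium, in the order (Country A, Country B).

(Moderate, T0)

Country A best-responds to each possible Country B move:
- T0 → Country A plays Moderate (best of -2, 1, -1); Country B gets 10.
- T1 → Country A plays High (best of -3, -4, 10); Country B gets 8.
- T2 → Country A plays Moderate (best of -2, 7, 3); Country B gets 5.
- T3 → Country A plays Free (best of 6, 5, 2); Country B gets 7.
Country B's induced payoffs are 10, 8, 5, 7, so Country B commits to T0. Subgame-perfect outcome: (Moderate, T0) with payoffs (1, 10).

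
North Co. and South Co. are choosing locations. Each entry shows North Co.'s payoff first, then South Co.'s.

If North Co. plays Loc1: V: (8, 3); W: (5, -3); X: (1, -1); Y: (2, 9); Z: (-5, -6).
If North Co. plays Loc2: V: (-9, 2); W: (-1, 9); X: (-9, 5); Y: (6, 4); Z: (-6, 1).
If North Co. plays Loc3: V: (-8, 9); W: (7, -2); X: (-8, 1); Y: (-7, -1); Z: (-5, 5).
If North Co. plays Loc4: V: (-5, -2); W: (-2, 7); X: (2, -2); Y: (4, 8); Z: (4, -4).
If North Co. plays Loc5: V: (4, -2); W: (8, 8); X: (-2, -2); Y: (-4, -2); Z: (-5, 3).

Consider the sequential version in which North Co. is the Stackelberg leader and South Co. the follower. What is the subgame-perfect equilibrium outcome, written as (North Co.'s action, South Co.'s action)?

South Co. best-responds to each possible North Co. move:
- Loc1: BR = Y, leader payoff 2.
- Loc2: BR = W, leader payoff -1.
- Loc3: BR = V, leader payoff -8.
- Loc4: BR = Y, leader payoff 4.
- Loc5: BR = W, leader payoff 8.
Among 2, -1, -8, 4, 8, the best is 8 at Loc5. Subgame-perfect outcome: (Loc5, W) with payoffs (8, 8).

(Loc5, W)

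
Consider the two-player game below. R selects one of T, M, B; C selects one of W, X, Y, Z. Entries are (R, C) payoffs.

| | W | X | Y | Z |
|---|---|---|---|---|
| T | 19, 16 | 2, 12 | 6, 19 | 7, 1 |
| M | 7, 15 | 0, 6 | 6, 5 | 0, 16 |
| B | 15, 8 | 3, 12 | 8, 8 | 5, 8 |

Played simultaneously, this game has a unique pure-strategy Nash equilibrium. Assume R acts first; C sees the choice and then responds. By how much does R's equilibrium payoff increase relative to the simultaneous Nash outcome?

C best-responds to each possible R move:
- T: C compares 16, 12, 19, 1 and picks Y; R would get 6.
- M: C compares 15, 6, 5, 16 and picks Z; R would get 0.
- B: C compares 8, 12, 8, 8 and picks X; R would get 3.
R's induced payoffs are 6, 0, 3, so R commits to T. Subgame-perfect outcome: (T, Y) with payoffs (6, 19).
Now find the simultaneous Nash equilibrium.
R's best replies: W→T; X→B; Y→B; Z→T.
C's best replies: T→Y; M→Z; B→X.
The unique mutual best reply is (B, X), giving (3, 12).
R's commitment gain: 6 − 3 = 3.

3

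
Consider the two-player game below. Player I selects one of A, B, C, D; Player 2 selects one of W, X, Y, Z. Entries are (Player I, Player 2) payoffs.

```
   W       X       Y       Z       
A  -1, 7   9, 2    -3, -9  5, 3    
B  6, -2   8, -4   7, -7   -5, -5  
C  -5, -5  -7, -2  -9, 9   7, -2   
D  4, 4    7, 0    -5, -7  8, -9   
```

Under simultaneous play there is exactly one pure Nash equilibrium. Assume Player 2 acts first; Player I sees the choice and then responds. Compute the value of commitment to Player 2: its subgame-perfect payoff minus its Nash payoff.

4

Work backward from Player I's decision.
- W → Player I plays B (best of -1, 6, -5, 4); Player 2 gets -2.
- X → Player I plays A (best of 9, 8, -7, 7); Player 2 gets 2.
- Y → Player I plays B (best of -3, 7, -9, -5); Player 2 gets -7.
- Z → Player I plays D (best of 5, -5, 7, 8); Player 2 gets -9.
Among -2, 2, -7, -9, the best is 2 at X. Subgame-perfect outcome: (A, X) with payoffs (9, 2).
For the simultaneous game, intersect best replies.
Player I's best replies: W→B; X→A; Y→B; Z→D.
Player 2's best replies: A→W; B→W; C→Y; D→W.
Only (B, W) has each player best-responding; Nash payoffs (6, -2).
Player 2's commitment gain: 2 − -2 = 4.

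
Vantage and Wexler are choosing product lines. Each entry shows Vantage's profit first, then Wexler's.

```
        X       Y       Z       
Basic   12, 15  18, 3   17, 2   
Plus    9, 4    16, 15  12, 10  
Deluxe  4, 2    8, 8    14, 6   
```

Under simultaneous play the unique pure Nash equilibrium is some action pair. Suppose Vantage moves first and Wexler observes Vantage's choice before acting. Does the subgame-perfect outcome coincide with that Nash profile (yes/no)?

Wexler best-responds to each possible Vantage move:
- Basic: BR = X, leader payoff 12.
- Plus: BR = Y, leader payoff 16.
- Deluxe: BR = Y, leader payoff 8.
Vantage's induced payoffs are 12, 16, 8, so Vantage commits to Plus. Subgame-perfect outcome: (Plus, Y) with payoffs (16, 15).
Under simultaneous play:
Vantage's best replies: X→Basic; Y→Basic; Z→Basic.
Wexler's best replies: Basic→X; Plus→Y; Deluxe→Y.
The unique mutual best reply is (Basic, X), giving (12, 15).
Sequential outcome (Plus, Y) differs from the Nash profile (Basic, X).

no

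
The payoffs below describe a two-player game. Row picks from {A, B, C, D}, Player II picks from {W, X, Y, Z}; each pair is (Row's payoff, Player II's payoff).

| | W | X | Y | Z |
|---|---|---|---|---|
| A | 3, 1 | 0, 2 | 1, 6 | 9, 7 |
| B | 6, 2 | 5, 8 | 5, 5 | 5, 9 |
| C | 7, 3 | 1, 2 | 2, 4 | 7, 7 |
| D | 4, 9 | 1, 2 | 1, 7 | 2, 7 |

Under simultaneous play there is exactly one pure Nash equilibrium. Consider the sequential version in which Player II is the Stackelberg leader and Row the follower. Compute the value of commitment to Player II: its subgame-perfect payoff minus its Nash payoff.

Solve by backward induction (Player II leads).
- W: Row compares 3, 6, 7, 4 and picks C; Player II would get 3.
- X: Row compares 0, 5, 1, 1 and picks B; Player II would get 8.
- Y: Row compares 1, 5, 2, 1 and picks B; Player II would get 5.
- Z: Row compares 9, 5, 7, 2 and picks A; Player II would get 7.
Player II's induced payoffs are 3, 8, 5, 7, so Player II commits to X. Subgame-perfect outcome: (B, X) with payoffs (5, 8).
Under simultaneous play:
Row's best replies: W→C; X→B; Y→B; Z→A.
Player II's best replies: A→Z; B→Z; C→Z; D→W.
Only (A, Z) has each player best-responding; Nash payoffs (9, 7).
Player II's commitment gain: 8 − 7 = 1.

1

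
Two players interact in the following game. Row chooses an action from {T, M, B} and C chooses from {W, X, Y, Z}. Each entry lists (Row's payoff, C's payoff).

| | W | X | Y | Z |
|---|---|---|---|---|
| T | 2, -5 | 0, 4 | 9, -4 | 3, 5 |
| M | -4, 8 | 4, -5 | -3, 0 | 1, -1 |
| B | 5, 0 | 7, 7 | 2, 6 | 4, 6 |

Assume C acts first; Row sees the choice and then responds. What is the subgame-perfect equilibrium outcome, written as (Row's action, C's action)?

Work backward from Row's decision.
- W → Row plays B (best of 2, -4, 5); C gets 0.
- X → Row plays B (best of 0, 4, 7); C gets 7.
- Y → Row plays T (best of 9, -3, 2); C gets -4.
- Z → Row plays B (best of 3, 1, 4); C gets 6.
Among 0, 7, -4, 6, the best is 7 at X. Subgame-perfect outcome: (B, X) with payoffs (7, 7).

(B, X)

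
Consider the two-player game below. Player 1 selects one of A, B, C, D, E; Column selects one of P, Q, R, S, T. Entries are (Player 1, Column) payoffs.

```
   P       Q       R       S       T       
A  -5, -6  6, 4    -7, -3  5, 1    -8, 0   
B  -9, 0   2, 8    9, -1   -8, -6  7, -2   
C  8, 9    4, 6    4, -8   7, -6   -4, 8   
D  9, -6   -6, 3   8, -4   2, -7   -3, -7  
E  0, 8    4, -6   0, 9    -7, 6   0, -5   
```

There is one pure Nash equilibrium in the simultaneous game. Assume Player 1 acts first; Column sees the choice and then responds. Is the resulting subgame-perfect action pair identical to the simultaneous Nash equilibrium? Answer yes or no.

no

Work backward from Column's decision.
- A: BR = Q, leader payoff 6.
- B: BR = Q, leader payoff 2.
- C: BR = P, leader payoff 8.
- D: BR = Q, leader payoff -6.
- E: BR = R, leader payoff 0.
Player 1's induced payoffs are 6, 2, 8, -6, 0, so Player 1 commits to C. Subgame-perfect outcome: (C, P) with payoffs (8, 9).
For the simultaneous game, intersect best replies.
Player 1's best replies: P→D; Q→A; R→B; S→C; T→B.
Column's best replies: A→Q; B→Q; C→P; D→Q; E→R.
Only (A, Q) has each player best-responding; Nash payoffs (6, 4).
Sequential outcome (C, P) differs from the Nash profile (A, Q).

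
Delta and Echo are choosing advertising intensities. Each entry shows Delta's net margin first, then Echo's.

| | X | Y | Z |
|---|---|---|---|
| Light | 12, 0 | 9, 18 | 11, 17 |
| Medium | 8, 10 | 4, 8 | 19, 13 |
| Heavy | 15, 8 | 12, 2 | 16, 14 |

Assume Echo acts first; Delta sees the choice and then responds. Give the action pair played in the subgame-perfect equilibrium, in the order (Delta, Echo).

(Medium, Z)

Backward induction with Echo moving first.
- X: Delta compares 12, 8, 15 and picks Heavy; Echo would get 8.
- Y: Delta compares 9, 4, 12 and picks Heavy; Echo would get 2.
- Z: Delta compares 11, 19, 16 and picks Medium; Echo would get 13.
Among 8, 2, 13, the best is 13 at Z. Subgame-perfect outcome: (Medium, Z) with payoffs (19, 13).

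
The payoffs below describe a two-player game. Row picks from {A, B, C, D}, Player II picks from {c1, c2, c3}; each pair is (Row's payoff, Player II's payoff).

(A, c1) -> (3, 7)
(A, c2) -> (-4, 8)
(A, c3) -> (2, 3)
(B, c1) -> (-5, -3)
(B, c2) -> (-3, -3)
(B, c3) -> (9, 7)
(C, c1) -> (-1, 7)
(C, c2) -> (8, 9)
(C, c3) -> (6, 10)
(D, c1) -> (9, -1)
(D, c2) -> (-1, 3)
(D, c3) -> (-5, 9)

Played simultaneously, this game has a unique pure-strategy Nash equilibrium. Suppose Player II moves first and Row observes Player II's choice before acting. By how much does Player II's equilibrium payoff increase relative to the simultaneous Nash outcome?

Row best-responds to each possible Player II move:
- c1: BR = D, leader payoff -1.
- c2: BR = C, leader payoff 9.
- c3: BR = B, leader payoff 7.
Maximizing over -1, 9, 7, Player II chooses c2. Subgame-perfect outcome: (C, c2) with payoffs (8, 9).
Now find the simultaneous Nash equilibrium.
Row's best replies: c1→D; c2→C; c3→B.
Player II's best replies: A→c2; B→c3; C→c3; D→c3.
Only (B, c3) has each player best-responding; Nash payoffs (9, 7).
Player II's commitment gain: 9 − 7 = 2.

2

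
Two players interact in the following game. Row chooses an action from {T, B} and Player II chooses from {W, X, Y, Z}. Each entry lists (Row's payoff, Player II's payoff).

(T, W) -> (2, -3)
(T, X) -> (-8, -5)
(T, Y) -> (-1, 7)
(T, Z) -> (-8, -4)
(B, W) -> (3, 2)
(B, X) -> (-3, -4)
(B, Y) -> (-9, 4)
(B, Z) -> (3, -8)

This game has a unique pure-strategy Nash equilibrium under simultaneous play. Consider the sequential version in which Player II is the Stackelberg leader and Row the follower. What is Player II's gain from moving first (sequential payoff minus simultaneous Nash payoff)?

Backward induction with Player II moving first.
- W → Row plays B (best of 2, 3); Player II gets 2.
- X → Row plays B (best of -8, -3); Player II gets -4.
- Y → Row plays T (best of -1, -9); Player II gets 7.
- Z → Row plays B (best of -8, 3); Player II gets -8.
Among 2, -4, 7, -8, the best is 7 at Y. Subgame-perfect outcome: (T, Y) with payoffs (-1, 7).
For the simultaneous game, intersect best replies.
Row's best replies: W→B; X→B; Y→T; Z→B.
Player II's best replies: T→Y; B→Y.
The unique mutual best reply is (T, Y), giving (-1, 7).
Player II's commitment gain: 7 − 7 = 0.

0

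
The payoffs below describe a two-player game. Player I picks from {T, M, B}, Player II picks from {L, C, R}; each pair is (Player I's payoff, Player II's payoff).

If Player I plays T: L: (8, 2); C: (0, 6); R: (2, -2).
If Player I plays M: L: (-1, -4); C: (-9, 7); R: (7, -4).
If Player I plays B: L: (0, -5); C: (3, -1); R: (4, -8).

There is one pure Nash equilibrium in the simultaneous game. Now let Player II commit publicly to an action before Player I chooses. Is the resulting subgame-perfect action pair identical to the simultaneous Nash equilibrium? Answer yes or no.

no

Solve by backward induction (Player II leads).
- L: Player I compares 8, -1, 0 and picks T; Player II would get 2.
- C: Player I compares 0, -9, 3 and picks B; Player II would get -1.
- R: Player I compares 2, 7, 4 and picks M; Player II would get -4.
Among 2, -1, -4, the best is 2 at L. Subgame-perfect outcome: (T, L) with payoffs (8, 2).
For the simultaneous game, intersect best replies.
Player I's best replies: L→T; C→B; R→M.
Player II's best replies: T→C; M→C; B→C.
The unique mutual best reply is (B, C), giving (3, -1).
Sequential outcome (T, L) differs from the Nash profile (B, C).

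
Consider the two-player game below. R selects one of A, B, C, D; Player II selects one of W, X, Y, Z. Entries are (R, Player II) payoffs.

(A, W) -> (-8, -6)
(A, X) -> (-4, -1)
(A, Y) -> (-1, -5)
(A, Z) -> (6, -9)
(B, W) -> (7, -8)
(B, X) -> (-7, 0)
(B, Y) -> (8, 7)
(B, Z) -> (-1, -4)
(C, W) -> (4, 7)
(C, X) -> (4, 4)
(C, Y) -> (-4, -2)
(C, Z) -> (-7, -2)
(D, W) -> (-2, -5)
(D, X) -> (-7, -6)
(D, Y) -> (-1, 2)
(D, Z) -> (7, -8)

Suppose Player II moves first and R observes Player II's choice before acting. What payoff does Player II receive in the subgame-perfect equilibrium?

7

Backward induction with Player II moving first.
- W: BR = B, leader payoff -8.
- X: BR = C, leader payoff 4.
- Y: BR = B, leader payoff 7.
- Z: BR = D, leader payoff -8.
Maximizing over -8, 4, 7, -8, Player II chooses Y. Subgame-perfect outcome: (B, Y) with payoffs (8, 7).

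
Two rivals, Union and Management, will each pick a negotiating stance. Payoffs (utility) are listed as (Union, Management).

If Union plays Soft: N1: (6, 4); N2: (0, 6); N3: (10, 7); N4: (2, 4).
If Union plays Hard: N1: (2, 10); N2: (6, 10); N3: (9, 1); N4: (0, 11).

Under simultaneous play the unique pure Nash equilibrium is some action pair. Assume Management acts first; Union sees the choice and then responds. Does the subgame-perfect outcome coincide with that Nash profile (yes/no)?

Work backward from Union's decision.
- N1: Union compares 6, 2 and picks Soft; Management would get 4.
- N2: Union compares 0, 6 and picks Hard; Management would get 10.
- N3: Union compares 10, 9 and picks Soft; Management would get 7.
- N4: Union compares 2, 0 and picks Soft; Management would get 4.
Maximizing over 4, 10, 7, 4, Management chooses N2. Subgame-perfect outcome: (Hard, N2) with payoffs (6, 10).
Now find the simultaneous Nash equilibrium.
Union's best replies: N1→Soft; N2→Hard; N3→Soft; N4→Soft.
Management's best replies: Soft→N3; Hard→N4.
Only (Soft, N3) has each player best-responding; Nash payoffs (10, 7).
Sequential outcome (Hard, N2) differs from the Nash profile (Soft, N3).

no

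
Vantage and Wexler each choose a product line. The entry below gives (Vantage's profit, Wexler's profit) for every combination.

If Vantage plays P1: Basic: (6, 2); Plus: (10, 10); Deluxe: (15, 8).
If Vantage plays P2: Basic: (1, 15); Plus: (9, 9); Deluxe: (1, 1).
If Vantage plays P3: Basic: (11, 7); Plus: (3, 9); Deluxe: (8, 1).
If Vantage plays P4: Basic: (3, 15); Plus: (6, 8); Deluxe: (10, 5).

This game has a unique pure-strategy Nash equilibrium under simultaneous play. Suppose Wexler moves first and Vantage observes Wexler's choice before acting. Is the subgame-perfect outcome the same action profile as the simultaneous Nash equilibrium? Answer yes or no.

yes

Backward induction with Wexler moving first.
- Basic: Vantage compares 6, 1, 11, 3 and picks P3; Wexler would get 7.
- Plus: Vantage compares 10, 9, 3, 6 and picks P1; Wexler would get 10.
- Deluxe: Vantage compares 15, 1, 8, 10 and picks P1; Wexler would get 8.
Wexler's induced payoffs are 7, 10, 8, so Wexler commits to Plus. Subgame-perfect outcome: (P1, Plus) with payoffs (10, 10).
For the simultaneous game, intersect best replies.
Vantage's best replies: Basic→P3; Plus→P1; Deluxe→P1.
Wexler's best replies: P1→Plus; P2→Basic; P3→Plus; P4→Basic.
The unique mutual best reply is (P1, Plus), giving (10, 10).
Sequential outcome (P1, Plus) coincides with the Nash profile (P1, Plus).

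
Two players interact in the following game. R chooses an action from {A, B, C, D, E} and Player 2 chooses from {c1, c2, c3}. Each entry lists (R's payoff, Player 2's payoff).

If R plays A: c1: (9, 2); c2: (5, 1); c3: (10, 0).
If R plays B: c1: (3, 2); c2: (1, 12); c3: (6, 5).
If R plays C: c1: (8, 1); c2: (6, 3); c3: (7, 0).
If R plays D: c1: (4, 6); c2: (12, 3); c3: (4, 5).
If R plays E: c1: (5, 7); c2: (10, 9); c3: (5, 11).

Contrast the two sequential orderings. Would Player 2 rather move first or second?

If R leads: Player 2's best replies are A→c1, B→c2, C→c2, D→c1, E→c3; R's induced payoffs 9, 1, 6, 4, 5; outcome (A, c1), payoffs (9, 2).
If Player 2 leads: R's best replies are c1→A, c2→D, c3→A; Player 2's induced payoffs 2, 3, 0; outcome (D, c2), payoffs (12, 3).
Player 2 gets 3 moving first and 2 moving second, so Player 2 prefers to move first.

first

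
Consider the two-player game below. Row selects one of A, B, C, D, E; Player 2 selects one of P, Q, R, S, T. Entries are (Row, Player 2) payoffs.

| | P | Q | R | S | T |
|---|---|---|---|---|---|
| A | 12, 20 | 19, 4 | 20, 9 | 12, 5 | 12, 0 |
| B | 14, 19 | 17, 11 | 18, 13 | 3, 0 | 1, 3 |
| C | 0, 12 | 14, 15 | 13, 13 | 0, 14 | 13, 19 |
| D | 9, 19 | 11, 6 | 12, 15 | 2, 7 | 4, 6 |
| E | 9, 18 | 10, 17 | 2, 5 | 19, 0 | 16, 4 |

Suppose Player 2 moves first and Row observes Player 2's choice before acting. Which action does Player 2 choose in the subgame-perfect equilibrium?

P

Solve by backward induction (Player 2 leads).
- P: Row compares 12, 14, 0, 9, 9 and picks B; Player 2 would get 19.
- Q: Row compares 19, 17, 14, 11, 10 and picks A; Player 2 would get 4.
- R: Row compares 20, 18, 13, 12, 2 and picks A; Player 2 would get 9.
- S: Row compares 12, 3, 0, 2, 19 and picks E; Player 2 would get 0.
- T: Row compares 12, 1, 13, 4, 16 and picks E; Player 2 would get 4.
Among 19, 4, 9, 0, 4, the best is 19 at P. Subgame-perfect outcome: (B, P) with payoffs (14, 19).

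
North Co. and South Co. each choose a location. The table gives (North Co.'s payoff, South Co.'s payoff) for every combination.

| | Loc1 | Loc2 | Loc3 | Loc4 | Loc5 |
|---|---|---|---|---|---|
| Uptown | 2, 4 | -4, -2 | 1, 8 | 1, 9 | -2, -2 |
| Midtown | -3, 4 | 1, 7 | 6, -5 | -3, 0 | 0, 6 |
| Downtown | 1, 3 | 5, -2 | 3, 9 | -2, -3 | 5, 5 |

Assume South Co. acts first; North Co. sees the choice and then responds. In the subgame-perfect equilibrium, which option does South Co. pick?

Backward induction with South Co. moving first.
- Loc1: North Co. compares 2, -3, 1 and picks Uptown; South Co. would get 4.
- Loc2: North Co. compares -4, 1, 5 and picks Downtown; South Co. would get -2.
- Loc3: North Co. compares 1, 6, 3 and picks Midtown; South Co. would get -5.
- Loc4: North Co. compares 1, -3, -2 and picks Uptown; South Co. would get 9.
- Loc5: North Co. compares -2, 0, 5 and picks Downtown; South Co. would get 5.
South Co.'s induced payoffs are 4, -2, -5, 9, 5, so South Co. commits to Loc4. Subgame-perfect outcome: (Uptown, Loc4) with payoffs (1, 9).

Loc4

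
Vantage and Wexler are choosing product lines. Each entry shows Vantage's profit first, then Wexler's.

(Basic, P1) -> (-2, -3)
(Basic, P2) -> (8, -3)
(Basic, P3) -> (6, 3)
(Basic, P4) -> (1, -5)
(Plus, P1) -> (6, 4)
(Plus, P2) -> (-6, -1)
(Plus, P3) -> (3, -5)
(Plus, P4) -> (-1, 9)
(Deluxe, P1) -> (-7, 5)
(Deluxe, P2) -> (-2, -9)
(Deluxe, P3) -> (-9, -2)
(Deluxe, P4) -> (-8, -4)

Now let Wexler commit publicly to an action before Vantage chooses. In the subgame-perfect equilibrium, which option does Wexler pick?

P1

Backward induction with Wexler moving first.
- P1: Vantage compares -2, 6, -7 and picks Plus; Wexler would get 4.
- P2: Vantage compares 8, -6, -2 and picks Basic; Wexler would get -3.
- P3: Vantage compares 6, 3, -9 and picks Basic; Wexler would get 3.
- P4: Vantage compares 1, -1, -8 and picks Basic; Wexler would get -5.
Among 4, -3, 3, -5, the best is 4 at P1. Subgame-perfect outcome: (Plus, P1) with payoffs (6, 4).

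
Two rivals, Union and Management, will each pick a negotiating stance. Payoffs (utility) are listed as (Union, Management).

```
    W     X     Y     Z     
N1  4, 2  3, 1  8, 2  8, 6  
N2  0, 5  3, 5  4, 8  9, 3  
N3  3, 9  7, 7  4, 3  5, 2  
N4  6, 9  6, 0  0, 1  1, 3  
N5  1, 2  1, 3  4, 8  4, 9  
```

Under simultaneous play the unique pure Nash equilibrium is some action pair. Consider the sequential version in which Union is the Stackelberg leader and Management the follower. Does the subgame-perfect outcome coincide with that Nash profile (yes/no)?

no

Work backward from Management's decision.
- N1: BR = Z, leader payoff 8.
- N2: BR = Y, leader payoff 4.
- N3: BR = W, leader payoff 3.
- N4: BR = W, leader payoff 6.
- N5: BR = Z, leader payoff 4.
Union's induced payoffs are 8, 4, 3, 6, 4, so Union commits to N1. Subgame-perfect outcome: (N1, Z) with payoffs (8, 6).
Now find the simultaneous Nash equilibrium.
Union's best replies: W→N4; X→N3; Y→N1; Z→N2.
Management's best replies: N1→Z; N2→Y; N3→W; N4→W; N5→Z.
Only (N4, W) has each player best-responding; Nash payoffs (6, 9).
Sequential outcome (N1, Z) differs from the Nash profile (N4, W).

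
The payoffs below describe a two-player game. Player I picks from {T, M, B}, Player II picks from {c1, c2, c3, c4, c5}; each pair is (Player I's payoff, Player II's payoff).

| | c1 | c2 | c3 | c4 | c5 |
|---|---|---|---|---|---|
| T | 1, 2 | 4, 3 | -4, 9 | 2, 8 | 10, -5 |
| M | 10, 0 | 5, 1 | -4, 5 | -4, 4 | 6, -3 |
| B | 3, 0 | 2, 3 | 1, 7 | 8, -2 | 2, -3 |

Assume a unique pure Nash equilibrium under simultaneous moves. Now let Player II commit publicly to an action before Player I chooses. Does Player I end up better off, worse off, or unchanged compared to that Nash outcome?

unchanged

Player I best-responds to each possible Player II move:
- c1 → Player I plays M (best of 1, 10, 3); Player II gets 0.
- c2 → Player I plays M (best of 4, 5, 2); Player II gets 1.
- c3 → Player I plays B (best of -4, -4, 1); Player II gets 7.
- c4 → Player I plays B (best of 2, -4, 8); Player II gets -2.
- c5 → Player I plays T (best of 10, 6, 2); Player II gets -5.
Player II's induced payoffs are 0, 1, 7, -2, -5, so Player II commits to c3. Subgame-perfect outcome: (B, c3) with payoffs (1, 7).
Under simultaneous play:
Player I's best replies: c1→M; c2→M; c3→B; c4→B; c5→T.
Player II's best replies: T→c3; M→c3; B→c3.
The unique mutual best reply is (B, c3), giving (1, 7).
Player I earns 1 sequentially versus 1 at the Nash outcome: unchanged.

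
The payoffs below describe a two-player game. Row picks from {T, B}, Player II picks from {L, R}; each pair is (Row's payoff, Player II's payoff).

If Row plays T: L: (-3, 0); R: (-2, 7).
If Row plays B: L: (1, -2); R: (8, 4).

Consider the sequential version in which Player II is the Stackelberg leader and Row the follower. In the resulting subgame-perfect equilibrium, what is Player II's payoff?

Row best-responds to each possible Player II move:
- L → Row plays B (best of -3, 1); Player II gets -2.
- R → Row plays B (best of -2, 8); Player II gets 4.
Maximizing over -2, 4, Player II chooses R. Subgame-perfect outcome: (B, R) with payoffs (8, 4).

4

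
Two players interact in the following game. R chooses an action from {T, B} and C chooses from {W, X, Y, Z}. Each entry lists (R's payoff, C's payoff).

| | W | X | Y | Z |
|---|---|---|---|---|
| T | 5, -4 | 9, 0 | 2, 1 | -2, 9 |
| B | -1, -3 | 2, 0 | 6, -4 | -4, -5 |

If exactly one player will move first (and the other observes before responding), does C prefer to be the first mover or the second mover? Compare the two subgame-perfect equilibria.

first

If R leads: C's best replies are T→Z, B→X; R's induced payoffs -2, 2; outcome (B, X), payoffs (2, 0).
If C leads: R's best replies are W→T, X→T, Y→B, Z→T; C's induced payoffs -4, 0, -4, 9; outcome (T, Z), payoffs (-2, 9).
C gets 9 moving first and 0 moving second, so C prefers to move first.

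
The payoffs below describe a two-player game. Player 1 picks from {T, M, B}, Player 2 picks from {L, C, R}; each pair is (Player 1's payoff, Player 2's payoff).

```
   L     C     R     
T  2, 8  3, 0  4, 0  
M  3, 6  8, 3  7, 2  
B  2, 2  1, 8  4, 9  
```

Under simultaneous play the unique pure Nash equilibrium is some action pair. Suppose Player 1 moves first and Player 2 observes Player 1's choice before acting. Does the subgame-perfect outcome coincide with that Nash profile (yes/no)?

no

Player 2 best-responds to each possible Player 1 move:
- T: Player 2 compares 8, 0, 0 and picks L; Player 1 would get 2.
- M: Player 2 compares 6, 3, 2 and picks L; Player 1 would get 3.
- B: Player 2 compares 2, 8, 9 and picks R; Player 1 would get 4.
Player 1's induced payoffs are 2, 3, 4, so Player 1 commits to B. Subgame-perfect outcome: (B, R) with payoffs (4, 9).
Now find the simultaneous Nash equilibrium.
Player 1's best replies: L→M; C→M; R→M.
Player 2's best replies: T→L; M→L; B→R.
The unique mutual best reply is (M, L), giving (3, 6).
Sequential outcome (B, R) differs from the Nash profile (M, L).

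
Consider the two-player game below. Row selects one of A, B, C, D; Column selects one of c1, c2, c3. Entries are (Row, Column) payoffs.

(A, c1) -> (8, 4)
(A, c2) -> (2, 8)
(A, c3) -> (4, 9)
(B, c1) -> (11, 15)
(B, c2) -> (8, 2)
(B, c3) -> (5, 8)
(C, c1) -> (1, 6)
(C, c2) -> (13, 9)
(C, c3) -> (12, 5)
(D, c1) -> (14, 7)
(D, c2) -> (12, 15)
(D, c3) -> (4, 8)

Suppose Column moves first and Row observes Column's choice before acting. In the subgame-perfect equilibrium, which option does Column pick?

c2

Solve by backward induction (Column leads).
- c1: BR = D, leader payoff 7.
- c2: BR = C, leader payoff 9.
- c3: BR = C, leader payoff 5.
Among 7, 9, 5, the best is 9 at c2. Subgame-perfect outcome: (C, c2) with payoffs (13, 9).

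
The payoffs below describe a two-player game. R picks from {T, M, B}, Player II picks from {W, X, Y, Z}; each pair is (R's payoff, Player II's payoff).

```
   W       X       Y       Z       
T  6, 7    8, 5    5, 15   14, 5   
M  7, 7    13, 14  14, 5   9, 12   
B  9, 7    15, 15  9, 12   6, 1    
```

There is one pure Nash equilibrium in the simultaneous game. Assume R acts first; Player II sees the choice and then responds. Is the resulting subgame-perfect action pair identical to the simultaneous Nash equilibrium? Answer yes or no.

yes

Backward induction with R moving first.
- T: Player II compares 7, 5, 15, 5 and picks Y; R would get 5.
- M: Player II compares 7, 14, 5, 12 and picks X; R would get 13.
- B: Player II compares 7, 15, 12, 1 and picks X; R would get 15.
Maximizing over 5, 13, 15, R chooses B. Subgame-perfect outcome: (B, X) with payoffs (15, 15).
For the simultaneous game, intersect best replies.
R's best replies: W→B; X→B; Y→M; Z→T.
Player II's best replies: T→Y; M→X; B→X.
Only (B, X) has each player best-responding; Nash payoffs (15, 15).
Sequential outcome (B, X) coincides with the Nash profile (B, X).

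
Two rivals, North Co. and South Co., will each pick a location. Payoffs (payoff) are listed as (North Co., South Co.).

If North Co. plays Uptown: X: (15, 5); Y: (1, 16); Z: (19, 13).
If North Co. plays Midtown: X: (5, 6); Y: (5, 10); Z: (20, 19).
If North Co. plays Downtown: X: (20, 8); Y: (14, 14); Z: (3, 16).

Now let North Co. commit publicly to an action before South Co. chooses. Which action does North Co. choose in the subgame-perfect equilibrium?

Midtown

Backward induction with North Co. moving first.
- Uptown: BR = Y, leader payoff 1.
- Midtown: BR = Z, leader payoff 20.
- Downtown: BR = Z, leader payoff 3.
Among 1, 20, 3, the best is 20 at Midtown. Subgame-perfect outcome: (Midtown, Z) with payoffs (20, 19).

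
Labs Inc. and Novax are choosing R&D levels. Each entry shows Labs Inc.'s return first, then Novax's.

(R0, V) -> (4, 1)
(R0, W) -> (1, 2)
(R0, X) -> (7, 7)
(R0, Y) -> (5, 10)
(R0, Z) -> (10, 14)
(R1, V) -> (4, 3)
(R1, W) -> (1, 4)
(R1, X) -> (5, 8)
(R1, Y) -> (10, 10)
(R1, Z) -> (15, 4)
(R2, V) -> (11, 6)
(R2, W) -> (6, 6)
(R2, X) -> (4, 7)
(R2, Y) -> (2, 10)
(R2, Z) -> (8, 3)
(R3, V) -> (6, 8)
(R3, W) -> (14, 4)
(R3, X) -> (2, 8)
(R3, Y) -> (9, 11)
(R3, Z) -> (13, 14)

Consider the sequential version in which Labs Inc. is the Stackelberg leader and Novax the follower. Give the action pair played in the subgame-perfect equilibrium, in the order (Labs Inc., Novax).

(R3, Z)

Work backward from Novax's decision.
- R0: BR = Z, leader payoff 10.
- R1: BR = Y, leader payoff 10.
- R2: BR = Y, leader payoff 2.
- R3: BR = Z, leader payoff 13.
Among 10, 10, 2, 13, the best is 13 at R3. Subgame-perfect outcome: (R3, Z) with payoffs (13, 14).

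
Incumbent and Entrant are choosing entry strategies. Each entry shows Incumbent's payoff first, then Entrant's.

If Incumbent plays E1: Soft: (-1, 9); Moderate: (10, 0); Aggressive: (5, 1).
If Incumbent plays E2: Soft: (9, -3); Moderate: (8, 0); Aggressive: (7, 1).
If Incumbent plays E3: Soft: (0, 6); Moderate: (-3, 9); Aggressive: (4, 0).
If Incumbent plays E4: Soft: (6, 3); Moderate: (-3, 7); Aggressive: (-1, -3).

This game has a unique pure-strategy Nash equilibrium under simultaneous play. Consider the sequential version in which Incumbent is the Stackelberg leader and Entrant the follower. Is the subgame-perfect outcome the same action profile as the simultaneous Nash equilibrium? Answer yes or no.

Backward induction with Incumbent moving first.
- E1 → Entrant plays Soft (best of 9, 0, 1); Incumbent gets -1.
- E2 → Entrant plays Aggressive (best of -3, 0, 1); Incumbent gets 7.
- E3 → Entrant plays Moderate (best of 6, 9, 0); Incumbent gets -3.
- E4 → Entrant plays Moderate (best of 3, 7, -3); Incumbent gets -3.
Maximizing over -1, 7, -3, -3, Incumbent chooses E2. Subgame-perfect outcome: (E2, Aggressive) with payoffs (7, 1).
Now find the simultaneous Nash equilibrium.
Incumbent's best replies: Soft→E2; Moderate→E1; Aggressive→E2.
Entrant's best replies: E1→Soft; E2→Aggressive; E3→Moderate; E4→Moderate.
The unique mutual best reply is (E2, Aggressive), giving (7, 1).
Sequential outcome (E2, Aggressive) coincides with the Nash profile (E2, Aggressive).

yes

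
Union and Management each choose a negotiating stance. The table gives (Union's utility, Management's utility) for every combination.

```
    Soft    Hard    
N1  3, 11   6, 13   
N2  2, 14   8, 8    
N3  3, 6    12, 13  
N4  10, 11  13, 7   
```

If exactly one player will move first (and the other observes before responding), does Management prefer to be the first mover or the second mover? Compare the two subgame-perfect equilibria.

If Union leads: Management's best replies are N1→Hard, N2→Soft, N3→Hard, N4→Soft; Union's induced payoffs 6, 2, 12, 10; outcome (N3, Hard), payoffs (12, 13).
If Management leads: Union's best replies are Soft→N4, Hard→N4; Management's induced payoffs 11, 7; outcome (N4, Soft), payoffs (10, 11).
Management gets 11 moving first and 13 moving second, so Management prefers to move second.

second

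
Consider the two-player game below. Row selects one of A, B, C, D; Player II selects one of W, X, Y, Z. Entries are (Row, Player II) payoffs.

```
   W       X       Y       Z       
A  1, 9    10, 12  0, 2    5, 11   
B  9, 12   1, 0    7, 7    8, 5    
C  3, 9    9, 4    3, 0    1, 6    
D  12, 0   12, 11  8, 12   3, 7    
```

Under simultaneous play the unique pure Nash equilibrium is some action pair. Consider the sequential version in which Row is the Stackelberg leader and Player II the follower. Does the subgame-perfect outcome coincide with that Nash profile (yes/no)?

no

Work backward from Player II's decision.
- A: BR = X, leader payoff 10.
- B: BR = W, leader payoff 9.
- C: BR = W, leader payoff 3.
- D: BR = Y, leader payoff 8.
Row's induced payoffs are 10, 9, 3, 8, so Row commits to A. Subgame-perfect outcome: (A, X) with payoffs (10, 12).
Now find the simultaneous Nash equilibrium.
Row's best replies: W→D; X→D; Y→D; Z→B.
Player II's best replies: A→X; B→W; C→W; D→Y.
Only (D, Y) has each player best-responding; Nash payoffs (8, 12).
Sequential outcome (A, X) differs from the Nash profile (D, Y).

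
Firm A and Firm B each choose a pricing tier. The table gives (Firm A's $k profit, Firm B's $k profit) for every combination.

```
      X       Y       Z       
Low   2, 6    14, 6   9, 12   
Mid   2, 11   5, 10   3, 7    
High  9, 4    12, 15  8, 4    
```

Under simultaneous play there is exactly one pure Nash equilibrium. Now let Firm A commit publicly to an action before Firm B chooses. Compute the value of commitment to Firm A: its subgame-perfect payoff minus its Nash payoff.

Backward induction with Firm A moving first.
- Low: Firm B compares 6, 6, 12 and picks Z; Firm A would get 9.
- Mid: Firm B compares 11, 10, 7 and picks X; Firm A would get 2.
- High: Firm B compares 4, 15, 4 and picks Y; Firm A would get 12.
Firm A's induced payoffs are 9, 2, 12, so Firm A commits to High. Subgame-perfect outcome: (High, Y) with payoffs (12, 15).
For the simultaneous game, intersect best replies.
Firm A's best replies: X→High; Y→Low; Z→Low.
Firm B's best replies: Low→Z; Mid→X; High→Y.
Only (Low, Z) has each player best-responding; Nash payoffs (9, 12).
Firm A's commitment gain: 12 − 9 = 3.

3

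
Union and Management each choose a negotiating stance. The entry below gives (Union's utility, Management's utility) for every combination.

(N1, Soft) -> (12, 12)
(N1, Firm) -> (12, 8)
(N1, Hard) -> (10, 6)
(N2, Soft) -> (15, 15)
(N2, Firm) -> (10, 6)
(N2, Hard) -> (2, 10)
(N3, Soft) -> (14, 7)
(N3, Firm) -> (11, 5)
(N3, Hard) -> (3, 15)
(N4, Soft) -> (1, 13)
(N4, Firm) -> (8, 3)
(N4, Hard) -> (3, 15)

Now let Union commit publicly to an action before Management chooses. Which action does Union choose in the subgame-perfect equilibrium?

N2

Work backward from Management's decision.
- N1: Management compares 12, 8, 6 and picks Soft; Union would get 12.
- N2: Management compares 15, 6, 10 and picks Soft; Union would get 15.
- N3: Management compares 7, 5, 15 and picks Hard; Union would get 3.
- N4: Management compares 13, 3, 15 and picks Hard; Union would get 3.
Union's induced payoffs are 12, 15, 3, 3, so Union commits to N2. Subgame-perfect outcome: (N2, Soft) with payoffs (15, 15).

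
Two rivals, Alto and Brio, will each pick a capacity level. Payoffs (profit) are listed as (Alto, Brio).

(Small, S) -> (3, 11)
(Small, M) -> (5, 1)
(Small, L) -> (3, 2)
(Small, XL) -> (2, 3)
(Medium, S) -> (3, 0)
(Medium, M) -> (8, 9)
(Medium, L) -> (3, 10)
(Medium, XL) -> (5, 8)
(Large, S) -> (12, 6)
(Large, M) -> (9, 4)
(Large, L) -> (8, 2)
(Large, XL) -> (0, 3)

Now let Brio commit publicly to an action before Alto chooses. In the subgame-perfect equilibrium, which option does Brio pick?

XL

Backward induction with Brio moving first.
- S: Alto compares 3, 3, 12 and picks Large; Brio would get 6.
- M: Alto compares 5, 8, 9 and picks Large; Brio would get 4.
- L: Alto compares 3, 3, 8 and picks Large; Brio would get 2.
- XL: Alto compares 2, 5, 0 and picks Medium; Brio would get 8.
Among 6, 4, 2, 8, the best is 8 at XL. Subgame-perfect outcome: (Medium, XL) with payoffs (5, 8).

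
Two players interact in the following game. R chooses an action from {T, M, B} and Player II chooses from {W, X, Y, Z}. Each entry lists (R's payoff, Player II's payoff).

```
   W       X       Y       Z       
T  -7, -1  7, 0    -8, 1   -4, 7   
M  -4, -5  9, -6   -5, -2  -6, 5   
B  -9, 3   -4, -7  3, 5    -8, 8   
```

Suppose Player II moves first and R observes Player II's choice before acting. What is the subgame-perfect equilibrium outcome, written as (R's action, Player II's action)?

Backward induction with Player II moving first.
- W → R plays M (best of -7, -4, -9); Player II gets -5.
- X → R plays M (best of 7, 9, -4); Player II gets -6.
- Y → R plays B (best of -8, -5, 3); Player II gets 5.
- Z → R plays T (best of -4, -6, -8); Player II gets 7.
Player II's induced payoffs are -5, -6, 5, 7, so Player II commits to Z. Subgame-perfect outcome: (T, Z) with payoffs (-4, 7).

(T, Z)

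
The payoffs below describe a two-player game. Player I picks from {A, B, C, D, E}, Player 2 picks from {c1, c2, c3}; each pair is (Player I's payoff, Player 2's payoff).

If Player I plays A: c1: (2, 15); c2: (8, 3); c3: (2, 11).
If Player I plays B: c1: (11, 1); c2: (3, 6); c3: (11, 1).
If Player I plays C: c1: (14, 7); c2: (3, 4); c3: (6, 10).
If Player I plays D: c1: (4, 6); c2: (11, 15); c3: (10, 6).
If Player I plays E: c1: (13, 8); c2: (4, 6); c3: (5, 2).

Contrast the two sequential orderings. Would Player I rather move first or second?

first

If Player I leads: Player 2's best replies are A→c1, B→c2, C→c3, D→c2, E→c1; Player I's induced payoffs 2, 3, 6, 11, 13; outcome (E, c1), payoffs (13, 8).
If Player 2 leads: Player I's best replies are c1→C, c2→D, c3→B; Player 2's induced payoffs 7, 15, 1; outcome (D, c2), payoffs (11, 15).
Player I gets 13 moving first and 11 moving second, so Player I prefers to move first.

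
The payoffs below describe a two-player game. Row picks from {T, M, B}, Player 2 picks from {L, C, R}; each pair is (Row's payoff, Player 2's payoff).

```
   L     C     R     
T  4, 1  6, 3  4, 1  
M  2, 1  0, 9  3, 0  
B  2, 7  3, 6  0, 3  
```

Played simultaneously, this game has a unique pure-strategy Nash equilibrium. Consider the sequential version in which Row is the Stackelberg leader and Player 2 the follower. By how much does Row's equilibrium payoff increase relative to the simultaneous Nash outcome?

0

Solve by backward induction (Row leads).
- T: Player 2 compares 1, 3, 1 and picks C; Row would get 6.
- M: Player 2 compares 1, 9, 0 and picks C; Row would get 0.
- B: Player 2 compares 7, 6, 3 and picks L; Row would get 2.
Row's induced payoffs are 6, 0, 2, so Row commits to T. Subgame-perfect outcome: (T, C) with payoffs (6, 3).
Under simultaneous play:
Row's best replies: L→T; C→T; R→T.
Player 2's best replies: T→C; M→C; B→L.
Only (T, C) has each player best-responding; Nash payoffs (6, 3).
Row's commitment gain: 6 − 6 = 0.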